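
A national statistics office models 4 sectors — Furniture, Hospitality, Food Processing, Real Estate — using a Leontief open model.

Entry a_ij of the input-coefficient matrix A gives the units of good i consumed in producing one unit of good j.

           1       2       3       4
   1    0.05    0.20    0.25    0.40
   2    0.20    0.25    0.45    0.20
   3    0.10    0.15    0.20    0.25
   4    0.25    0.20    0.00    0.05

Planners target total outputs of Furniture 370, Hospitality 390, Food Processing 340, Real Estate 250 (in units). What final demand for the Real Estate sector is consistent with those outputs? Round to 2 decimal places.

d_4 = 67.00

I − A =
  [   0.95    -0.20    -0.25    -0.40]
  [  -0.20     0.75    -0.45    -0.20]
  [  -0.10    -0.15     0.80    -0.25]
  [  -0.25    -0.20     0.00     0.95]
d = (I − A) x:
  d_1 = (+0.95)·370 + (-0.20)·390 + (-0.25)·340 + (-0.40)·250 = 88.50
  d_2 = (-0.20)·370 + (+0.75)·390 + (-0.45)·340 + (-0.20)·250 = 15.50
  d_3 = (-0.10)·370 + (-0.15)·390 + (+0.80)·340 + (-0.25)·250 = 114.00
  d_4 = (-0.25)·370 + (-0.20)·390 + (+0.00)·340 + (+0.95)·250 = 67.00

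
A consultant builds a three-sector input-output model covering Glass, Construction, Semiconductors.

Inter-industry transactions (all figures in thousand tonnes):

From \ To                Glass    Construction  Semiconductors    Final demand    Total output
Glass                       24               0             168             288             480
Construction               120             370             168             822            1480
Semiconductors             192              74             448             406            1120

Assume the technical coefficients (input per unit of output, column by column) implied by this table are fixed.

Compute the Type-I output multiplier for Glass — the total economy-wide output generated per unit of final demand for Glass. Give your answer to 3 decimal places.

m_G = 2.584

Technical coefficients a_ij = z_ij / X_j:
  a_GG = 24/480 = 0.05, a_CG = 120/480 = 0.25, a_SG = 192/480 = 0.40
  a_GC = 0/1480 = 0.00, a_CC = 370/1480 = 0.25, a_SC = 74/1480 = 0.05
  a_GS = 168/1120 = 0.15, a_CS = 168/1120 = 0.15, a_SS = 448/1120 = 0.40
I − A =
  [   0.95     0.00    -0.15]
  [  -0.25     0.75    -0.15]
  [  -0.40    -0.05     0.60]
Cofactors of I−A, C_ij = (−1)^(i+j)·(minor ij) (rows/columns in the sector order above):
  C_11 = (0.75)(0.60) − (-0.15)(-0.05) = 0.4425
  C_12 = −[(-0.25)(0.60) − (-0.15)(-0.40)] = 0.2100
  C_13 = (-0.25)(-0.05) − (0.75)(-0.40) = 0.3125
  C_21 = −[(0.00)(0.60) − (-0.15)(-0.05)] = 0.0075
  C_22 = (0.95)(0.60) − (-0.15)(-0.40) = 0.5100
  C_23 = −[(0.95)(-0.05) − (0.00)(-0.40)] = 0.0475
  C_31 = (0.00)(-0.15) − (-0.15)(0.75) = 0.1125
  C_32 = −[(0.95)(-0.15) − (-0.15)(-0.25)] = 0.1800
  C_33 = (0.95)(0.75) − (0.00)(-0.25) = 0.7125
det(I−A) = Σ_j (I−A)_1j·C_1j = (0.95)(0.4425) + (0.00)(0.2100) + (-0.15)(0.3125) = 0.3735
adj(I−A) = Cᵀ =
  [ 0.4425   0.0075   0.1125]
  [ 0.2100   0.5100   0.1800]
  [ 0.3125   0.0475   0.7125]
(I − A)⁻¹ = adj(I−A) / det(I−A) ≈
  [   1.1847     0.0201     0.3012]
  [   0.5622     1.3655     0.4819]
  [   0.8367     0.1272     1.9076]
The output multiplier for sector j is the column-j sum of the Leontief inverse (I − A)⁻¹ = adj(I−A) / det(I−A).
Column G of adj(I−A): (0.4425, 0.2100, 0.3125); det(I−A) = 0.3735.
m_G = (0.4425 + 0.2100 + 0.3125) / 0.3735 = 0.965 / 0.3735 ≈ 2.584.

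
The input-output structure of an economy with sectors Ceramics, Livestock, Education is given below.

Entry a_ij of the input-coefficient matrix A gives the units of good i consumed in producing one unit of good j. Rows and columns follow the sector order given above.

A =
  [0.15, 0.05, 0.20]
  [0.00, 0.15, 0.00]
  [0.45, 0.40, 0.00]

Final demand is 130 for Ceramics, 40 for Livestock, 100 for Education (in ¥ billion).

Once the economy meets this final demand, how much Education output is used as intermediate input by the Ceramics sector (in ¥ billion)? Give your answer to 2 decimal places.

I − A =
  [   0.85    -0.05    -0.20]
  [   0.00     0.85     0.00]
  [  -0.45    -0.40     1.00]
Cofactors of I−A, C_ij = (−1)^(i+j)·(minor ij) (rows/columns in the sector order above):
  C_11 = (0.85)(1.00) − (0.00)(-0.40) = 0.8500
  C_12 = −[(0.00)(1.00) − (0.00)(-0.45)] = 0.0000
  C_13 = (0.00)(-0.40) − (0.85)(-0.45) = 0.3825
  C_21 = −[(-0.05)(1.00) − (-0.20)(-0.40)] = 0.1300
  C_22 = (0.85)(1.00) − (-0.20)(-0.45) = 0.7600
  C_23 = −[(0.85)(-0.40) − (-0.05)(-0.45)] = 0.3625
  C_31 = (-0.05)(0.00) − (-0.20)(0.85) = 0.1700
  C_32 = −[(0.85)(0.00) − (-0.20)(0.00)] = 0.0000
  C_33 = (0.85)(0.85) − (-0.05)(0.00) = 0.7225
det(I−A) = Σ_j (I−A)_1j·C_1j = (0.85)(0.8500) + (-0.05)(0.0000) + (-0.20)(0.3825) = 0.6460
adj(I−A) = Cᵀ =
  [ 0.8500   0.1300   0.1700]
  [ 0.0000   0.7600   0.0000]
  [ 0.3825   0.3625   0.7225]
(I − A)⁻¹ = adj(I−A) / det(I−A) ≈
  [   1.3158     0.2012     0.2632]
  [   0.0000     1.1765     0.0000]
  [   0.5921     0.5611     1.1184]
First solve x = (I − A)⁻¹ d = adj(I−A)·d / det(I−A); in particular x_C = (0.8500·130 + 0.1300·40 + 0.1700·100) / 0.6460 = 132.70 / 0.6460 ≈ 205.4180.
Intermediate flow from E to C: z_EC = a_EC · x_C = 0.45 × 132.70 / 0.6460 = 59.715 / 0.6460 ≈ 92.44.

z_EC = 92.44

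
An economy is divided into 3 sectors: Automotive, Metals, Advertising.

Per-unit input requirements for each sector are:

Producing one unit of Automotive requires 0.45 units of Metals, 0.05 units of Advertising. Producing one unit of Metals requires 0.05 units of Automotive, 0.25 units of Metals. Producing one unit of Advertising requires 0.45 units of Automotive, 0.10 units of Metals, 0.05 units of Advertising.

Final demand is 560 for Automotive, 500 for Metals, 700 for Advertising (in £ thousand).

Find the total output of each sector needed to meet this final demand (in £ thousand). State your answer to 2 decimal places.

I − A =
  [   1.00    -0.05    -0.45]
  [  -0.45     0.75    -0.10]
  [  -0.05     0.00     0.95]
Cofactors of I−A, C_ij = (−1)^(i+j)·(minor ij) (rows/columns in the sector order above):
  C_11 = (0.75)(0.95) − (-0.10)(0.00) = 0.7125
  C_12 = −[(-0.45)(0.95) − (-0.10)(-0.05)] = 0.4325
  C_13 = (-0.45)(0.00) − (0.75)(-0.05) = 0.0375
  C_21 = −[(-0.05)(0.95) − (-0.45)(0.00)] = 0.0475
  C_22 = (1.00)(0.95) − (-0.45)(-0.05) = 0.9275
  C_23 = −[(1.00)(0.00) − (-0.05)(-0.05)] = 0.0025
  C_31 = (-0.05)(-0.10) − (-0.45)(0.75) = 0.3425
  C_32 = −[(1.00)(-0.10) − (-0.45)(-0.45)] = 0.3025
  C_33 = (1.00)(0.75) − (-0.05)(-0.45) = 0.7275
det(I−A) = Σ_j (I−A)_1j·C_1j = (1.00)(0.7125) + (-0.05)(0.4325) + (-0.45)(0.0375) = 0.6740
adj(I−A) = Cᵀ =
  [ 0.7125   0.0475   0.3425]
  [ 0.4325   0.9275   0.3025]
  [ 0.0375   0.0025   0.7275]
(I − A)⁻¹ = adj(I−A) / det(I−A) ≈
  [   1.0571     0.0705     0.5082]
  [   0.6417     1.3761     0.4488]
  [   0.0556     0.0037     1.0794]
x = (I − A)⁻¹ d = adj(I−A)·d / det(I−A), with det(I−A) = 0.6740:
  x_1 = (0.7125·560 + 0.0475·500 + 0.3425·700) / 0.6740 = 662.50 / 0.6740 ≈ 982.94
  x_2 = (0.4325·560 + 0.9275·500 + 0.3025·700) / 0.6740 = 917.70 / 0.6740 ≈ 1361.57
  x_3 = (0.0375·560 + 0.0025·500 + 0.7275·700) / 0.6740 = 531.50 / 0.6740 ≈ 788.58

x_1 = 982.94, x_2 = 1361.57, x_3 = 788.58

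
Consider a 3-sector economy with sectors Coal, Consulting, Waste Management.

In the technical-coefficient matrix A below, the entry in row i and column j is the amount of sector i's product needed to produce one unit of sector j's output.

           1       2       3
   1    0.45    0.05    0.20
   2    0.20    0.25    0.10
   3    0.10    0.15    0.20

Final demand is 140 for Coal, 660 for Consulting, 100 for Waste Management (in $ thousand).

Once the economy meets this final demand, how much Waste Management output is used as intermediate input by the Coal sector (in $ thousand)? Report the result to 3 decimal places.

I − A =
  [   0.55    -0.05    -0.20]
  [  -0.20     0.75    -0.10]
  [  -0.10    -0.15     0.80]
Cofactors of I−A, C_ij = (−1)^(i+j)·(minor ij) (rows/columns in the sector order above):
  C_11 = (0.75)(0.80) − (-0.10)(-0.15) = 0.5850
  C_12 = −[(-0.20)(0.80) − (-0.10)(-0.10)] = 0.1700
  C_13 = (-0.20)(-0.15) − (0.75)(-0.10) = 0.1050
  C_21 = −[(-0.05)(0.80) − (-0.20)(-0.15)] = 0.0700
  C_22 = (0.55)(0.80) − (-0.20)(-0.10) = 0.4200
  C_23 = −[(0.55)(-0.15) − (-0.05)(-0.10)] = 0.0875
  C_31 = (-0.05)(-0.10) − (-0.20)(0.75) = 0.1550
  C_32 = −[(0.55)(-0.10) − (-0.20)(-0.20)] = 0.0950
  C_33 = (0.55)(0.75) − (-0.05)(-0.20) = 0.4025
det(I−A) = Σ_j (I−A)_1j·C_1j = (0.55)(0.5850) + (-0.05)(0.1700) + (-0.20)(0.1050) = 0.29225
adj(I−A) = Cᵀ =
  [ 0.5850   0.0700   0.1550]
  [ 0.1700   0.4200   0.0950]
  [ 0.1050   0.0875   0.4025]
(I − A)⁻¹ = adj(I−A) / det(I−A) ≈
  [   2.0017     0.2395     0.5304]
  [   0.5817     1.4371     0.3251]
  [   0.3593     0.2994     1.3772]
First solve x = (I − A)⁻¹ d = adj(I−A)·d / det(I−A); in particular x_1 = (0.5850·140 + 0.0700·660 + 0.1550·100) / 0.29225 = 143.60 / 0.29225 ≈ 491.36014.
Intermediate flow from 3 to 1: z_31 = a_31 · x_1 = 0.10 × 143.60 / 0.29225 = 14.36 / 0.29225 ≈ 49.136.

z_31 = 49.136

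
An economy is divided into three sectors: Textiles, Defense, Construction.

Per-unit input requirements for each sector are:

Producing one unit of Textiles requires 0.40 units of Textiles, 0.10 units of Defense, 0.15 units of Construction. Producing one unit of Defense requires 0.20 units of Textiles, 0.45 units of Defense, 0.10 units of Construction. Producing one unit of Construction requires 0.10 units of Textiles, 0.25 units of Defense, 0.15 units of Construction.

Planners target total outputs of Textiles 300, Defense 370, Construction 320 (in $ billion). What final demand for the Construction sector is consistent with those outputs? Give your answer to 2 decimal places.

d_3 = 190.00

I − A =
  [   0.60    -0.20    -0.10]
  [  -0.10     0.55    -0.25]
  [  -0.15    -0.10     0.85]
d = (I − A) x:
  d_1 = (+0.60)·300 + (-0.20)·370 + (-0.10)·320 = 74.00
  d_2 = (-0.10)·300 + (+0.55)·370 + (-0.25)·320 = 93.50
  d_3 = (-0.15)·300 + (-0.10)·370 + (+0.85)·320 = 190.00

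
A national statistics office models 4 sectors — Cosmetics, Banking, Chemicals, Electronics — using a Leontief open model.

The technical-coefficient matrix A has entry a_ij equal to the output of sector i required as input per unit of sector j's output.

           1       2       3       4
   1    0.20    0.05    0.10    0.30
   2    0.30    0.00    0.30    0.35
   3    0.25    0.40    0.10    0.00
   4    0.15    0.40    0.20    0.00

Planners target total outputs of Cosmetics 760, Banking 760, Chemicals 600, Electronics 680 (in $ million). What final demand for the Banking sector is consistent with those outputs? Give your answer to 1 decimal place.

I − A =
  [   0.80    -0.05    -0.10    -0.30]
  [  -0.30     1.00    -0.30    -0.35]
  [  -0.25    -0.40     0.90     0.00]
  [  -0.15    -0.40    -0.20     1.00]
d = (I − A) x:
  d_1 = (+0.80)·760 + (-0.05)·760 + (-0.10)·600 + (-0.30)·680 = 306.0
  d_2 = (-0.30)·760 + (+1.00)·760 + (-0.30)·600 + (-0.35)·680 = 114.0
  d_3 = (-0.25)·760 + (-0.40)·760 + (+0.90)·600 + (+0.00)·680 = 46.0
  d_4 = (-0.15)·760 + (-0.40)·760 + (-0.20)·600 + (+1.00)·680 = 142.0

d_2 = 114.0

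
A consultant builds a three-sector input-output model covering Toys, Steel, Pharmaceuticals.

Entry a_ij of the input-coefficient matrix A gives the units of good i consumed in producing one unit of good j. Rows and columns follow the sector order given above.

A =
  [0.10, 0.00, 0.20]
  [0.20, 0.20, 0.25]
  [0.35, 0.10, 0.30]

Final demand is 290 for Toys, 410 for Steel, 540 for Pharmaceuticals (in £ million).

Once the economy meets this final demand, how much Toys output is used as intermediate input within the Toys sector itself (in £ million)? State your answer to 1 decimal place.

z_11 = 59.3

I − A =
  [   0.90     0.00    -0.20]
  [  -0.20     0.80    -0.25]
  [  -0.35    -0.10     0.70]
Cofactors of I−A, C_ij = (−1)^(i+j)·(minor ij) (rows/columns in the sector order above):
  C_11 = (0.80)(0.70) − (-0.25)(-0.10) = 0.5350
  C_12 = −[(-0.20)(0.70) − (-0.25)(-0.35)] = 0.2275
  C_13 = (-0.20)(-0.10) − (0.80)(-0.35) = 0.3000
  C_21 = −[(0.00)(0.70) − (-0.20)(-0.10)] = 0.0200
  C_22 = (0.90)(0.70) − (-0.20)(-0.35) = 0.5600
  C_23 = −[(0.90)(-0.10) − (0.00)(-0.35)] = 0.0900
  C_31 = (0.00)(-0.25) − (-0.20)(0.80) = 0.1600
  C_32 = −[(0.90)(-0.25) − (-0.20)(-0.20)] = 0.2650
  C_33 = (0.90)(0.80) − (0.00)(-0.20) = 0.7200
det(I−A) = Σ_j (I−A)_1j·C_1j = (0.90)(0.5350) + (0.00)(0.2275) + (-0.20)(0.3000) = 0.4215
adj(I−A) = Cᵀ =
  [ 0.5350   0.0200   0.1600]
  [ 0.2275   0.5600   0.2650]
  [ 0.3000   0.0900   0.7200]
(I − A)⁻¹ = adj(I−A) / det(I−A) ≈
  [   1.2693     0.0474     0.3796]
  [   0.5397     1.3286     0.6287]
  [   0.7117     0.2135     1.7082]
First solve x = (I − A)⁻¹ d = adj(I−A)·d / det(I−A); in particular x_1 = (0.5350·290 + 0.0200·410 + 0.1600·540) / 0.4215 = 249.75 / 0.4215 ≈ 592.527.
Intermediate flow from 1 to 1: z_11 = a_11 · x_1 = 0.10 × 249.75 / 0.4215 = 24.975 / 0.4215 ≈ 59.3.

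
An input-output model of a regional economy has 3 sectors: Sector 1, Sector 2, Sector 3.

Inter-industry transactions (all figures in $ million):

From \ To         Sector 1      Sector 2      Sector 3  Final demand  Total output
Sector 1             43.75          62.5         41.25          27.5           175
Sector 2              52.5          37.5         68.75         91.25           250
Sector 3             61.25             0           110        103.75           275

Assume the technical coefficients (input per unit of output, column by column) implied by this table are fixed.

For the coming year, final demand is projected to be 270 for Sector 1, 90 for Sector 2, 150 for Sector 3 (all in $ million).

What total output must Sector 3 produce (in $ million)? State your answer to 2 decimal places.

x_3 = 636.81

Technical coefficients a_ij = z_ij / X_j:
  a_11 = 43.75/175 = 0.25, a_21 = 52.5/175 = 0.30, a_31 = 61.25/175 = 0.35
  a_12 = 62.5/250 = 0.25, a_22 = 37.5/250 = 0.15, a_32 = 0/250 = 0.00
  a_13 = 41.25/275 = 0.15, a_23 = 68.75/275 = 0.25, a_33 = 110/275 = 0.40
I − A =
  [   0.75    -0.25    -0.15]
  [  -0.30     0.85    -0.25]
  [  -0.35     0.00     0.60]
Cofactors of I−A, C_ij = (−1)^(i+j)·(minor ij) (rows/columns in the sector order above):
  C_11 = (0.85)(0.60) − (-0.25)(0.00) = 0.5100
  C_12 = −[(-0.30)(0.60) − (-0.25)(-0.35)] = 0.2675
  C_13 = (-0.30)(0.00) − (0.85)(-0.35) = 0.2975
  C_21 = −[(-0.25)(0.60) − (-0.15)(0.00)] = 0.1500
  C_22 = (0.75)(0.60) − (-0.15)(-0.35) = 0.3975
  C_23 = −[(0.75)(0.00) − (-0.25)(-0.35)] = 0.0875
  C_31 = (-0.25)(-0.25) − (-0.15)(0.85) = 0.1900
  C_32 = −[(0.75)(-0.25) − (-0.15)(-0.30)] = 0.2325
  C_33 = (0.75)(0.85) − (-0.25)(-0.30) = 0.5625
det(I−A) = Σ_j (I−A)_1j·C_1j = (0.75)(0.5100) + (-0.25)(0.2675) + (-0.15)(0.2975) = 0.2710
adj(I−A) = Cᵀ =
  [ 0.5100   0.1500   0.1900]
  [ 0.2675   0.3975   0.2325]
  [ 0.2975   0.0875   0.5625]
(I − A)⁻¹ = adj(I−A) / det(I−A) ≈
  [   1.8819     0.5535     0.7011]
  [   0.9871     1.4668     0.8579]
  [   1.0978     0.3229     2.0756]
x = (I − A)⁻¹ d = adj(I−A)·d / det(I−A), with det(I−A) = 0.2710:
  x_1 = (0.5100·270 + 0.1500·90 + 0.1900·150) / 0.2710 = 179.70 / 0.2710 ≈ 663.10
  x_2 = (0.2675·270 + 0.3975·90 + 0.2325·150) / 0.2710 = 142.875 / 0.2710 ≈ 527.21
  x_3 = (0.2975·270 + 0.0875·90 + 0.5625·150) / 0.2710 = 172.575 / 0.2710 ≈ 636.81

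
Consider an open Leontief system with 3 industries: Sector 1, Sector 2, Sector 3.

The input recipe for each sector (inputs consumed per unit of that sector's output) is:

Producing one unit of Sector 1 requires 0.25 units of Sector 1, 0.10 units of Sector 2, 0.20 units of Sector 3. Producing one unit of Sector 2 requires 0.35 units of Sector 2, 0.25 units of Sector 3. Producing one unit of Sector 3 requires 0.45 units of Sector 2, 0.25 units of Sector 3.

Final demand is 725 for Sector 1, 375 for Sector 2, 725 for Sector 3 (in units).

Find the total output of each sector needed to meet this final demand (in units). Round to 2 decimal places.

x_1 = 966.67, x_2 = 2045.33, x_3 = 1906.22

I − A =
  [   0.75     0.00     0.00]
  [  -0.10     0.65    -0.45]
  [  -0.20    -0.25     0.75]
Cofactors of I−A, C_ij = (−1)^(i+j)·(minor ij) (rows/columns in the sector order above):
  C_11 = (0.65)(0.75) − (-0.45)(-0.25) = 0.3750
  C_12 = −[(-0.10)(0.75) − (-0.45)(-0.20)] = 0.1650
  C_13 = (-0.10)(-0.25) − (0.65)(-0.20) = 0.1550
  C_21 = −[(0.00)(0.75) − (0.00)(-0.25)] = 0.0000
  C_22 = (0.75)(0.75) − (0.00)(-0.20) = 0.5625
  C_23 = −[(0.75)(-0.25) − (0.00)(-0.20)] = 0.1875
  C_31 = (0.00)(-0.45) − (0.00)(0.65) = 0.0000
  C_32 = −[(0.75)(-0.45) − (0.00)(-0.10)] = 0.3375
  C_33 = (0.75)(0.65) − (0.00)(-0.10) = 0.4875
det(I−A) = Σ_j (I−A)_1j·C_1j = (0.75)(0.3750) + (0.00)(0.1650) + (0.00)(0.1550) = 0.28125
adj(I−A) = Cᵀ =
  [ 0.3750   0.0000   0.0000]
  [ 0.1650   0.5625   0.3375]
  [ 0.1550   0.1875   0.4875]
(I − A)⁻¹ = adj(I−A) / det(I−A) ≈
  [   1.3333     0.0000     0.0000]
  [   0.5867     2.0000     1.2000]
  [   0.5511     0.6667     1.7333]
x = (I − A)⁻¹ d = adj(I−A)·d / det(I−A), with det(I−A) = 0.28125:
  x_1 = (0.3750·725 + 0.0000·375 + 0.0000·725) / 0.28125 = 271.875 / 0.28125 ≈ 966.67
  x_2 = (0.1650·725 + 0.5625·375 + 0.3375·725) / 0.28125 = 575.25 / 0.28125 ≈ 2045.33
  x_3 = (0.1550·725 + 0.1875·375 + 0.4875·725) / 0.28125 = 536.125 / 0.28125 ≈ 1906.22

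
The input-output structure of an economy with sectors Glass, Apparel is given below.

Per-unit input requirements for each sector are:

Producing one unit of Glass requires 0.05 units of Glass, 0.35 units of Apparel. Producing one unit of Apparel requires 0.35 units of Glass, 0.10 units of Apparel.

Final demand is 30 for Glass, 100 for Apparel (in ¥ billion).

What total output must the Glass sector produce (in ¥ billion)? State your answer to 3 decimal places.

I − A =
  [   0.95    -0.35]
  [  -0.35     0.90]
det(I−A) = (0.95)(0.90) − (-0.35)(-0.35) = 0.7325
adj(I−A) = [[0.90, 0.35], [0.35, 0.95]]
(I − A)⁻¹ = adj(I−A) / det(I−A) ≈
  [   1.2287     0.4778]
  [   0.4778     1.2969]
x = (I − A)⁻¹ d = adj(I−A)·d / det(I−A), with det(I−A) = 0.7325:
  x_1 = (0.90·30 + 0.35·100) / 0.7325 = 62.00 / 0.7325 ≈ 84.642
  x_2 = (0.35·30 + 0.95·100) / 0.7325 = 105.50 / 0.7325 ≈ 144.027

x_1 = 84.642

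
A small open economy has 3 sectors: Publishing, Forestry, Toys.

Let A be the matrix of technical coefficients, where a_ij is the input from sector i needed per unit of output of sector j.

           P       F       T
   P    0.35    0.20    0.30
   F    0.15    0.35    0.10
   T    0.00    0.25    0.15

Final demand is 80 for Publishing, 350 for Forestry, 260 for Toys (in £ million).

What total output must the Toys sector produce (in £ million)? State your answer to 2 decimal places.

x_T = 528.95

I − A =
  [   0.65    -0.20    -0.30]
  [  -0.15     0.65    -0.10]
  [   0.00    -0.25     0.85]
Cofactors of I−A, C_ij = (−1)^(i+j)·(minor ij) (rows/columns in the sector order above):
  C_11 = (0.65)(0.85) − (-0.10)(-0.25) = 0.5275
  C_12 = −[(-0.15)(0.85) − (-0.10)(0.00)] = 0.1275
  C_13 = (-0.15)(-0.25) − (0.65)(0.00) = 0.0375
  C_21 = −[(-0.20)(0.85) − (-0.30)(-0.25)] = 0.2450
  C_22 = (0.65)(0.85) − (-0.30)(0.00) = 0.5525
  C_23 = −[(0.65)(-0.25) − (-0.20)(0.00)] = 0.1625
  C_31 = (-0.20)(-0.10) − (-0.30)(0.65) = 0.2150
  C_32 = −[(0.65)(-0.10) − (-0.30)(-0.15)] = 0.1100
  C_33 = (0.65)(0.65) − (-0.20)(-0.15) = 0.3925
det(I−A) = Σ_j (I−A)_1j·C_1j = (0.65)(0.5275) + (-0.20)(0.1275) + (-0.30)(0.0375) = 0.306125
adj(I−A) = Cᵀ =
  [ 0.5275   0.2450   0.2150]
  [ 0.1275   0.5525   0.1100]
  [ 0.0375   0.1625   0.3925]
(I − A)⁻¹ = adj(I−A) / det(I−A) ≈
  [   1.7232     0.8003     0.7023]
  [   0.4165     1.8048     0.3593]
  [   0.1225     0.5308     1.2822]
x = (I − A)⁻¹ d = adj(I−A)·d / det(I−A), with det(I−A) = 0.306125:
  x_P = (0.5275·80 + 0.2450·350 + 0.2150·260) / 0.306125 = 183.85 / 0.306125 ≈ 600.57
  x_F = (0.1275·80 + 0.5525·350 + 0.1100·260) / 0.306125 = 232.175 / 0.306125 ≈ 758.43
  x_T = (0.0375·80 + 0.1625·350 + 0.3925·260) / 0.306125 = 161.925 / 0.306125 ≈ 528.95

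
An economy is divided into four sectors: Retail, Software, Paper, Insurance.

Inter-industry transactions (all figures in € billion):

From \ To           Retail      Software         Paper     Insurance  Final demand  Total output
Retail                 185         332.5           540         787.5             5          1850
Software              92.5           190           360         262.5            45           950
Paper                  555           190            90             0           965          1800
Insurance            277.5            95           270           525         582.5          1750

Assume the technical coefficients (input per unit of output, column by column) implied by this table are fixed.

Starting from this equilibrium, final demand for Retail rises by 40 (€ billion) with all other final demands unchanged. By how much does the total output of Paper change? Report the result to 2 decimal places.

Δx_3 = 25.20

Technical coefficients a_ij = z_ij / X_j:
  a_11 = 185/1850 = 0.10, a_21 = 92.5/1850 = 0.05, a_31 = 555/1850 = 0.30, a_41 = 277.5/1850 = 0.15
  a_12 = 332.5/950 = 0.35, a_22 = 190/950 = 0.20, a_32 = 190/950 = 0.20, a_42 = 95/950 = 0.10
  a_13 = 540/1800 = 0.30, a_23 = 360/1800 = 0.20, a_33 = 90/1800 = 0.05, a_43 = 270/1800 = 0.15
  a_14 = 787.5/1750 = 0.45, a_24 = 262.5/1750 = 0.15, a_34 = 0/1750 = 0.00, a_44 = 525/1750 = 0.30
I − A =
  [   0.90    -0.35    -0.30    -0.45]
  [  -0.05     0.80    -0.20    -0.15]
  [  -0.30    -0.20     0.95     0.00]
  [  -0.15    -0.10    -0.15     0.70]
Compute the cofactors C_ij = (−1)^(i+j)·(3×3 minor ij) of I−A; the adjugate is their transpose:
adj(I−A) = Cᵀ =
  [ 0.485250   0.331000   0.283375   0.382875]
  [ 0.103375   0.451125   0.153375   0.163125]
  [ 0.175000   0.199500   0.414125   0.155250]
  [ 0.156250   0.178125   0.171375   0.535375]
det(I−A) = Σ_j (I−A)_1j·C_1j = (0.90)(0.485250) + (-0.35)(0.103375) + (-0.30)(0.175000) + (-0.45)(0.156250) = 0.27773125
(I − A)⁻¹ = adj(I−A) / det(I−A) ≈
  [   1.7472     1.1918     1.0203     1.3786]
  [   0.3722     1.6243     0.5522     0.5873]
  [   0.6301     0.7183     1.4911     0.5590]
  [   0.5626     0.6414     0.6171     1.9277]
Δx = (I − A)⁻¹ Δd with Δd having +40 in the Retail component and 0 elsewhere.
So Δx_3 = L_31 · (+40), where L_31 = adj(I−A)_31 / det(I−A) = 0.175000 / 0.27773125.
Δx_3 = 0.175000 × (+40) / 0.27773125 = 7.00 / 0.27773125 ≈ 25.20.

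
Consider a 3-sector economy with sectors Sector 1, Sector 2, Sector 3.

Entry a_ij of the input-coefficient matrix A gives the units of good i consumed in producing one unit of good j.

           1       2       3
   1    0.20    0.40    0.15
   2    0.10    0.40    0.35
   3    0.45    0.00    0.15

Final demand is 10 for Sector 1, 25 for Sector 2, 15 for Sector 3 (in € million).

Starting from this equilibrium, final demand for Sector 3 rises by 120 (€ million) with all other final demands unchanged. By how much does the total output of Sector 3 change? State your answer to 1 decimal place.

Δx_3 = 195.2

I − A =
  [   0.80    -0.40    -0.15]
  [  -0.10     0.60    -0.35]
  [  -0.45     0.00     0.85]
Cofactors of I−A, C_ij = (−1)^(i+j)·(minor ij) (rows/columns in the sector order above):
  C_11 = (0.60)(0.85) − (-0.35)(0.00) = 0.5100
  C_12 = −[(-0.10)(0.85) − (-0.35)(-0.45)] = 0.2425
  C_13 = (-0.10)(0.00) − (0.60)(-0.45) = 0.2700
  C_21 = −[(-0.40)(0.85) − (-0.15)(0.00)] = 0.3400
  C_22 = (0.80)(0.85) − (-0.15)(-0.45) = 0.6125
  C_23 = −[(0.80)(0.00) − (-0.40)(-0.45)] = 0.1800
  C_31 = (-0.40)(-0.35) − (-0.15)(0.60) = 0.2300
  C_32 = −[(0.80)(-0.35) − (-0.15)(-0.10)] = 0.2950
  C_33 = (0.80)(0.60) − (-0.40)(-0.10) = 0.4400
det(I−A) = Σ_j (I−A)_1j·C_1j = (0.80)(0.5100) + (-0.40)(0.2425) + (-0.15)(0.2700) = 0.2705
adj(I−A) = Cᵀ =
  [ 0.5100   0.3400   0.2300]
  [ 0.2425   0.6125   0.2950]
  [ 0.2700   0.1800   0.4400]
(I − A)⁻¹ = adj(I−A) / det(I−A) ≈
  [   1.8854     1.2569     0.8503]
  [   0.8965     2.2643     1.0906]
  [   0.9982     0.6654     1.6266]
Δx = (I − A)⁻¹ Δd with Δd having +120 in the Sector 3 component and 0 elsewhere.
So Δx_3 = L_33 · (+120), where L_33 = adj(I−A)_33 / det(I−A) = 0.4400 / 0.2705.
Δx_3 = 0.4400 × (+120) / 0.2705 = 52.80 / 0.2705 ≈ 195.2.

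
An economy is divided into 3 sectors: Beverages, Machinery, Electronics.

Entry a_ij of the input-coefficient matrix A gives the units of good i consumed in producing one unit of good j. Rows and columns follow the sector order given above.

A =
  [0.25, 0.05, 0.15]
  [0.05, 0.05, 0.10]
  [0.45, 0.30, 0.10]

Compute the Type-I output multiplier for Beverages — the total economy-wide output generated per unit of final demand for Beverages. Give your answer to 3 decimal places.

I − A =
  [   0.75    -0.05    -0.15]
  [  -0.05     0.95    -0.10]
  [  -0.45    -0.30     0.90]
Cofactors of I−A, C_ij = (−1)^(i+j)·(minor ij) (rows/columns in the sector order above):
  C_11 = (0.95)(0.90) − (-0.10)(-0.30) = 0.8250
  C_12 = −[(-0.05)(0.90) − (-0.10)(-0.45)] = 0.0900
  C_13 = (-0.05)(-0.30) − (0.95)(-0.45) = 0.4425
  C_21 = −[(-0.05)(0.90) − (-0.15)(-0.30)] = 0.0900
  C_22 = (0.75)(0.90) − (-0.15)(-0.45) = 0.6075
  C_23 = −[(0.75)(-0.30) − (-0.05)(-0.45)] = 0.2475
  C_31 = (-0.05)(-0.10) − (-0.15)(0.95) = 0.1475
  C_32 = −[(0.75)(-0.10) − (-0.15)(-0.05)] = 0.0825
  C_33 = (0.75)(0.95) − (-0.05)(-0.05) = 0.7100
det(I−A) = Σ_j (I−A)_1j·C_1j = (0.75)(0.8250) + (-0.05)(0.0900) + (-0.15)(0.4425) = 0.547875
adj(I−A) = Cᵀ =
  [ 0.8250   0.0900   0.1475]
  [ 0.0900   0.6075   0.0825]
  [ 0.4425   0.2475   0.7100]
(I − A)⁻¹ = adj(I−A) / det(I−A) ≈
  [   1.5058     0.1643     0.2692]
  [   0.1643     1.1088     0.1506]
  [   0.8077     0.4517     1.2959]
The output multiplier for sector j is the column-j sum of the Leontief inverse (I − A)⁻¹ = adj(I−A) / det(I−A).
Column 1 of adj(I−A): (0.8250, 0.0900, 0.4425); det(I−A) = 0.547875.
m_1 = (0.8250 + 0.0900 + 0.4425) / 0.547875 = 1.3575 / 0.547875 ≈ 2.478.

m_1 = 2.478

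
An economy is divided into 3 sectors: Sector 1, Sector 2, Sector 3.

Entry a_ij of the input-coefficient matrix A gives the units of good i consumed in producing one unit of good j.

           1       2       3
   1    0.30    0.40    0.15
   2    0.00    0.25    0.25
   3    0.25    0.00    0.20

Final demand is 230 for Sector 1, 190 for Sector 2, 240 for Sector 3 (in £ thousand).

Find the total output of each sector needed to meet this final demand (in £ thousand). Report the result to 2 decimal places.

I − A =
  [   0.70    -0.40    -0.15]
  [   0.00     0.75    -0.25]
  [  -0.25     0.00     0.80]
Cofactors of I−A, C_ij = (−1)^(i+j)·(minor ij) (rows/columns in the sector order above):
  C_11 = (0.75)(0.80) − (-0.25)(0.00) = 0.6000
  C_12 = −[(0.00)(0.80) − (-0.25)(-0.25)] = 0.0625
  C_13 = (0.00)(0.00) − (0.75)(-0.25) = 0.1875
  C_21 = −[(-0.40)(0.80) − (-0.15)(0.00)] = 0.3200
  C_22 = (0.70)(0.80) − (-0.15)(-0.25) = 0.5225
  C_23 = −[(0.70)(0.00) − (-0.40)(-0.25)] = 0.1000
  C_31 = (-0.40)(-0.25) − (-0.15)(0.75) = 0.2125
  C_32 = −[(0.70)(-0.25) − (-0.15)(0.00)] = 0.1750
  C_33 = (0.70)(0.75) − (-0.40)(0.00) = 0.5250
det(I−A) = Σ_j (I−A)_1j·C_1j = (0.70)(0.6000) + (-0.40)(0.0625) + (-0.15)(0.1875) = 0.366875
adj(I−A) = Cᵀ =
  [ 0.6000   0.3200   0.2125]
  [ 0.0625   0.5225   0.1750]
  [ 0.1875   0.1000   0.5250]
(I − A)⁻¹ = adj(I−A) / det(I−A) ≈
  [   1.6354     0.8722     0.5792]
  [   0.1704     1.4242     0.4770]
  [   0.5111     0.2726     1.4310]
x = (I − A)⁻¹ d = adj(I−A)·d / det(I−A), with det(I−A) = 0.366875:
  x_1 = (0.6000·230 + 0.3200·190 + 0.2125·240) / 0.366875 = 249.80 / 0.366875 ≈ 680.89
  x_2 = (0.0625·230 + 0.5225·190 + 0.1750·240) / 0.366875 = 155.65 / 0.366875 ≈ 424.26
  x_3 = (0.1875·230 + 0.1000·190 + 0.5250·240) / 0.366875 = 188.125 / 0.366875 ≈ 512.78

x_1 = 680.89, x_2 = 424.26, x_3 = 512.78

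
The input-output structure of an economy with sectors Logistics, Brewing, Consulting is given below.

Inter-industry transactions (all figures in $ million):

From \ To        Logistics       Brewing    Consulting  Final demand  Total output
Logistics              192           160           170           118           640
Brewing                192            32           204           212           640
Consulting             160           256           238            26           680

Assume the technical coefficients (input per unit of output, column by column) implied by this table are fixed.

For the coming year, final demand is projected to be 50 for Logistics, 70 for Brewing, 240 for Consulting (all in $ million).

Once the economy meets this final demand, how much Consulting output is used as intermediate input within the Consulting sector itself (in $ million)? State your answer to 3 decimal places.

z_CC = 335.506

Technical coefficients a_ij = z_ij / X_j:
  a_LL = 192/640 = 0.30, a_BL = 192/640 = 0.30, a_CL = 160/640 = 0.25
  a_LB = 160/640 = 0.25, a_BB = 32/640 = 0.05, a_CB = 256/640 = 0.40
  a_LC = 170/680 = 0.25, a_BC = 204/680 = 0.30, a_CC = 238/680 = 0.35
I − A =
  [   0.70    -0.25    -0.25]
  [  -0.30     0.95    -0.30]
  [  -0.25    -0.40     0.65]
Cofactors of I−A, C_ij = (−1)^(i+j)·(minor ij) (rows/columns in the sector order above):
  C_11 = (0.95)(0.65) − (-0.30)(-0.40) = 0.4975
  C_12 = −[(-0.30)(0.65) − (-0.30)(-0.25)] = 0.2700
  C_13 = (-0.30)(-0.40) − (0.95)(-0.25) = 0.3575
  C_21 = −[(-0.25)(0.65) − (-0.25)(-0.40)] = 0.2625
  C_22 = (0.70)(0.65) − (-0.25)(-0.25) = 0.3925
  C_23 = −[(0.70)(-0.40) − (-0.25)(-0.25)] = 0.3425
  C_31 = (-0.25)(-0.30) − (-0.25)(0.95) = 0.3125
  C_32 = −[(0.70)(-0.30) − (-0.25)(-0.30)] = 0.2850
  C_33 = (0.70)(0.95) − (-0.25)(-0.30) = 0.5900
det(I−A) = Σ_j (I−A)_1j·C_1j = (0.70)(0.4975) + (-0.25)(0.2700) + (-0.25)(0.3575) = 0.191375
adj(I−A) = Cᵀ =
  [ 0.4975   0.2625   0.3125]
  [ 0.2700   0.3925   0.2850]
  [ 0.3575   0.3425   0.5900]
(I − A)⁻¹ = adj(I−A) / det(I−A) ≈
  [   2.5996     1.3717     1.6329]
  [   1.4108     2.0509     1.4892]
  [   1.8681     1.7897     3.0830]
First solve x = (I − A)⁻¹ d = adj(I−A)·d / det(I−A); in particular x_C = (0.3575·50 + 0.3425·70 + 0.5900·240) / 0.191375 = 183.45 / 0.191375 ≈ 958.58916.
Intermediate flow from C to C: z_CC = a_CC · x_C = 0.35 × 183.45 / 0.191375 = 64.2075 / 0.191375 ≈ 335.506.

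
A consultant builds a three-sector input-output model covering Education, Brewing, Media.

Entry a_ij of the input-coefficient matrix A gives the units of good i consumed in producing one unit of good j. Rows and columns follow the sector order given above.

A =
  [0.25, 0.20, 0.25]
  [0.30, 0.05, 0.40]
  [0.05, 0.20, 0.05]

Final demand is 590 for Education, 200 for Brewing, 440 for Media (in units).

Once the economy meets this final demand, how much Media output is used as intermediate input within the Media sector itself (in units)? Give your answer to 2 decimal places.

I − A =
  [   0.75    -0.20    -0.25]
  [  -0.30     0.95    -0.40]
  [  -0.05    -0.20     0.95]
Cofactors of I−A, C_ij = (−1)^(i+j)·(minor ij) (rows/columns in the sector order above):
  C_11 = (0.95)(0.95) − (-0.40)(-0.20) = 0.8225
  C_12 = −[(-0.30)(0.95) − (-0.40)(-0.05)] = 0.3050
  C_13 = (-0.30)(-0.20) − (0.95)(-0.05) = 0.1075
  C_21 = −[(-0.20)(0.95) − (-0.25)(-0.20)] = 0.2400
  C_22 = (0.75)(0.95) − (-0.25)(-0.05) = 0.7000
  C_23 = −[(0.75)(-0.20) − (-0.20)(-0.05)] = 0.1600
  C_31 = (-0.20)(-0.40) − (-0.25)(0.95) = 0.3175
  C_32 = −[(0.75)(-0.40) − (-0.25)(-0.30)] = 0.3750
  C_33 = (0.75)(0.95) − (-0.20)(-0.30) = 0.6525
det(I−A) = Σ_j (I−A)_1j·C_1j = (0.75)(0.8225) + (-0.20)(0.3050) + (-0.25)(0.1075) = 0.5290
adj(I−A) = Cᵀ =
  [ 0.8225   0.2400   0.3175]
  [ 0.3050   0.7000   0.3750]
  [ 0.1075   0.1600   0.6525]
(I − A)⁻¹ = adj(I−A) / det(I−A) ≈
  [   1.5548     0.4537     0.6002]
  [   0.5766     1.3233     0.7089]
  [   0.2032     0.3025     1.2335]
First solve x = (I − A)⁻¹ d = adj(I−A)·d / det(I−A); in particular x_M = (0.1075·590 + 0.1600·200 + 0.6525·440) / 0.5290 = 382.525 / 0.5290 ≈ 723.1096.
Intermediate flow from M to M: z_MM = a_MM · x_M = 0.05 × 382.525 / 0.5290 = 19.12625 / 0.5290 ≈ 36.16.

z_MM = 36.16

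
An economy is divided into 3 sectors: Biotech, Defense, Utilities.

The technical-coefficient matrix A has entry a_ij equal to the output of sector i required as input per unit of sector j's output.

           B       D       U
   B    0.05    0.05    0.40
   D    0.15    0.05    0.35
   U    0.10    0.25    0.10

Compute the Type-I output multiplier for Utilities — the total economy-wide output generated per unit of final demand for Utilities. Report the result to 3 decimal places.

I − A =
  [   0.95    -0.05    -0.40]
  [  -0.15     0.95    -0.35]
  [  -0.10    -0.25     0.90]
Cofactors of I−A, C_ij = (−1)^(i+j)·(minor ij) (rows/columns in the sector order above):
  C_11 = (0.95)(0.90) − (-0.35)(-0.25) = 0.7675
  C_12 = −[(-0.15)(0.90) − (-0.35)(-0.10)] = 0.1700
  C_13 = (-0.15)(-0.25) − (0.95)(-0.10) = 0.1325
  C_21 = −[(-0.05)(0.90) − (-0.40)(-0.25)] = 0.1450
  C_22 = (0.95)(0.90) − (-0.40)(-0.10) = 0.8150
  C_23 = −[(0.95)(-0.25) − (-0.05)(-0.10)] = 0.2425
  C_31 = (-0.05)(-0.35) − (-0.40)(0.95) = 0.3975
  C_32 = −[(0.95)(-0.35) − (-0.40)(-0.15)] = 0.3925
  C_33 = (0.95)(0.95) − (-0.05)(-0.15) = 0.8950
det(I−A) = Σ_j (I−A)_1j·C_1j = (0.95)(0.7675) + (-0.05)(0.1700) + (-0.40)(0.1325) = 0.667625
adj(I−A) = Cᵀ =
  [ 0.7675   0.1450   0.3975]
  [ 0.1700   0.8150   0.3925]
  [ 0.1325   0.2425   0.8950]
(I − A)⁻¹ = adj(I−A) / det(I−A) ≈
  [   1.1496     0.2172     0.5954]
  [   0.2546     1.2207     0.5879]
  [   0.1985     0.3632     1.3406]
The output multiplier for sector j is the column-j sum of the Leontief inverse (I − A)⁻¹ = adj(I−A) / det(I−A).
Column U of adj(I−A): (0.3975, 0.3925, 0.8950); det(I−A) = 0.667625.
m_U = (0.3975 + 0.3925 + 0.8950) / 0.667625 = 1.685 / 0.667625 ≈ 2.524.

m_U = 2.524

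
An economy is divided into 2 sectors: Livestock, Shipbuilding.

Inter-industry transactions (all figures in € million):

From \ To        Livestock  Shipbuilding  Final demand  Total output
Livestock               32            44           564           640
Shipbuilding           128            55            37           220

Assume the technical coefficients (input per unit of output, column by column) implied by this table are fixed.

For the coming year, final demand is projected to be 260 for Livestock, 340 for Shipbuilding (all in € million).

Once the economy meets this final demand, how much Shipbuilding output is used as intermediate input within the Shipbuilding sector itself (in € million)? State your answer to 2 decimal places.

Technical coefficients a_ij = z_ij / X_j:
  a_LL = 32/640 = 0.05, a_SL = 128/640 = 0.20
  a_LS = 44/220 = 0.20, a_SS = 55/220 = 0.25
I − A =
  [   0.95    -0.20]
  [  -0.20     0.75]
det(I−A) = (0.95)(0.75) − (-0.20)(-0.20) = 0.6725
adj(I−A) = [[0.75, 0.20], [0.20, 0.95]]
(I − A)⁻¹ = adj(I−A) / det(I−A) ≈
  [   1.1152     0.2974]
  [   0.2974     1.4126]
First solve x = (I − A)⁻¹ d = adj(I−A)·d / det(I−A); in particular x_S = (0.20·260 + 0.95·340) / 0.6725 = 375.00 / 0.6725 ≈ 557.6208.
Intermediate flow from S to S: z_SS = a_SS · x_S = 0.25 × 375.00 / 0.6725 = 93.75 / 0.6725 ≈ 139.41.

z_SS = 139.41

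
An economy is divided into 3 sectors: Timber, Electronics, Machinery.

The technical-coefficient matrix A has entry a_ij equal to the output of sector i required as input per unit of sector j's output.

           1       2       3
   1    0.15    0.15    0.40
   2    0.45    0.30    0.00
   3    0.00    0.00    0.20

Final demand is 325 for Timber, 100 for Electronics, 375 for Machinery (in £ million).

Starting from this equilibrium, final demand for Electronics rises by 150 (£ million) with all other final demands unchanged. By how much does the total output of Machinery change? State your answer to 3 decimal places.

Δx_3 = 0.000

I − A =
  [   0.85    -0.15    -0.40]
  [  -0.45     0.70     0.00]
  [   0.00     0.00     0.80]
Cofactors of I−A, C_ij = (−1)^(i+j)·(minor ij) (rows/columns in the sector order above):
  C_11 = (0.70)(0.80) − (0.00)(0.00) = 0.5600
  C_12 = −[(-0.45)(0.80) − (0.00)(0.00)] = 0.3600
  C_13 = (-0.45)(0.00) − (0.70)(0.00) = 0.0000
  C_21 = −[(-0.15)(0.80) − (-0.40)(0.00)] = 0.1200
  C_22 = (0.85)(0.80) − (-0.40)(0.00) = 0.6800
  C_23 = −[(0.85)(0.00) − (-0.15)(0.00)] = 0.0000
  C_31 = (-0.15)(0.00) − (-0.40)(0.70) = 0.2800
  C_32 = −[(0.85)(0.00) − (-0.40)(-0.45)] = 0.1800
  C_33 = (0.85)(0.70) − (-0.15)(-0.45) = 0.5275
det(I−A) = Σ_j (I−A)_1j·C_1j = (0.85)(0.5600) + (-0.15)(0.3600) + (-0.40)(0.0000) = 0.4220
adj(I−A) = Cᵀ =
  [ 0.5600   0.1200   0.2800]
  [ 0.3600   0.6800   0.1800]
  [ 0.0000   0.0000   0.5275]
(I − A)⁻¹ = adj(I−A) / det(I−A) ≈
  [   1.3270     0.2844     0.6635]
  [   0.8531     1.6114     0.4265]
  [   0.0000     0.0000     1.2500]
Δx = (I − A)⁻¹ Δd with Δd having +150 in the Electronics component and 0 elsewhere.
So Δx_3 = L_32 · (+150), where L_32 = adj(I−A)_32 / det(I−A) = 0.0000 / 0.4220.
Δx_3 = 0.0000 × (+150) / 0.4220 = 0.00 / 0.4220 = 0.000.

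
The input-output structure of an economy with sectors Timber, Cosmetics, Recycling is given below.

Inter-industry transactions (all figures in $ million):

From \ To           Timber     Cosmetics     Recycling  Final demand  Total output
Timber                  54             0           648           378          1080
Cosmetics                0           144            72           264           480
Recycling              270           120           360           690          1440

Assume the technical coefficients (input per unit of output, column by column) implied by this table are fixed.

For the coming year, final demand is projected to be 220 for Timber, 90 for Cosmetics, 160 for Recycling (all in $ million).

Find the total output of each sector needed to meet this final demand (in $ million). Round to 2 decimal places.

x_T = 424.56, x_C = 157.67, x_R = 407.41

Technical coefficients a_ij = z_ij / X_j:
  a_TT = 54/1080 = 0.05, a_CT = 0/1080 = 0.00, a_RT = 270/1080 = 0.25
  a_TC = 0/480 = 0.00, a_CC = 144/480 = 0.30, a_RC = 120/480 = 0.25
  a_TR = 648/1440 = 0.45, a_CR = 72/1440 = 0.05, a_RR = 360/1440 = 0.25
I − A =
  [   0.95     0.00    -0.45]
  [   0.00     0.70    -0.05]
  [  -0.25    -0.25     0.75]
Cofactors of I−A, C_ij = (−1)^(i+j)·(minor ij) (rows/columns in the sector order above):
  C_11 = (0.70)(0.75) − (-0.05)(-0.25) = 0.5125
  C_12 = −[(0.00)(0.75) − (-0.05)(-0.25)] = 0.0125
  C_13 = (0.00)(-0.25) − (0.70)(-0.25) = 0.1750
  C_21 = −[(0.00)(0.75) − (-0.45)(-0.25)] = 0.1125
  C_22 = (0.95)(0.75) − (-0.45)(-0.25) = 0.6000
  C_23 = −[(0.95)(-0.25) − (0.00)(-0.25)] = 0.2375
  C_31 = (0.00)(-0.05) − (-0.45)(0.70) = 0.3150
  C_32 = −[(0.95)(-0.05) − (-0.45)(0.00)] = 0.0475
  C_33 = (0.95)(0.70) − (0.00)(0.00) = 0.6650
det(I−A) = Σ_j (I−A)_1j·C_1j = (0.95)(0.5125) + (0.00)(0.0125) + (-0.45)(0.1750) = 0.408125
adj(I−A) = Cᵀ =
  [ 0.5125   0.1125   0.3150]
  [ 0.0125   0.6000   0.0475]
  [ 0.1750   0.2375   0.6650]
(I − A)⁻¹ = adj(I−A) / det(I−A) ≈
  [   1.2557     0.2757     0.7718]
  [   0.0306     1.4701     0.1164]
  [   0.4288     0.5819     1.6294]
x = (I − A)⁻¹ d = adj(I−A)·d / det(I−A), with det(I−A) = 0.408125:
  x_T = (0.5125·220 + 0.1125·90 + 0.3150·160) / 0.408125 = 173.275 / 0.408125 ≈ 424.56
  x_C = (0.0125·220 + 0.6000·90 + 0.0475·160) / 0.408125 = 64.35 / 0.408125 ≈ 157.67
  x_R = (0.1750·220 + 0.2375·90 + 0.6650·160) / 0.408125 = 166.275 / 0.408125 ≈ 407.41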